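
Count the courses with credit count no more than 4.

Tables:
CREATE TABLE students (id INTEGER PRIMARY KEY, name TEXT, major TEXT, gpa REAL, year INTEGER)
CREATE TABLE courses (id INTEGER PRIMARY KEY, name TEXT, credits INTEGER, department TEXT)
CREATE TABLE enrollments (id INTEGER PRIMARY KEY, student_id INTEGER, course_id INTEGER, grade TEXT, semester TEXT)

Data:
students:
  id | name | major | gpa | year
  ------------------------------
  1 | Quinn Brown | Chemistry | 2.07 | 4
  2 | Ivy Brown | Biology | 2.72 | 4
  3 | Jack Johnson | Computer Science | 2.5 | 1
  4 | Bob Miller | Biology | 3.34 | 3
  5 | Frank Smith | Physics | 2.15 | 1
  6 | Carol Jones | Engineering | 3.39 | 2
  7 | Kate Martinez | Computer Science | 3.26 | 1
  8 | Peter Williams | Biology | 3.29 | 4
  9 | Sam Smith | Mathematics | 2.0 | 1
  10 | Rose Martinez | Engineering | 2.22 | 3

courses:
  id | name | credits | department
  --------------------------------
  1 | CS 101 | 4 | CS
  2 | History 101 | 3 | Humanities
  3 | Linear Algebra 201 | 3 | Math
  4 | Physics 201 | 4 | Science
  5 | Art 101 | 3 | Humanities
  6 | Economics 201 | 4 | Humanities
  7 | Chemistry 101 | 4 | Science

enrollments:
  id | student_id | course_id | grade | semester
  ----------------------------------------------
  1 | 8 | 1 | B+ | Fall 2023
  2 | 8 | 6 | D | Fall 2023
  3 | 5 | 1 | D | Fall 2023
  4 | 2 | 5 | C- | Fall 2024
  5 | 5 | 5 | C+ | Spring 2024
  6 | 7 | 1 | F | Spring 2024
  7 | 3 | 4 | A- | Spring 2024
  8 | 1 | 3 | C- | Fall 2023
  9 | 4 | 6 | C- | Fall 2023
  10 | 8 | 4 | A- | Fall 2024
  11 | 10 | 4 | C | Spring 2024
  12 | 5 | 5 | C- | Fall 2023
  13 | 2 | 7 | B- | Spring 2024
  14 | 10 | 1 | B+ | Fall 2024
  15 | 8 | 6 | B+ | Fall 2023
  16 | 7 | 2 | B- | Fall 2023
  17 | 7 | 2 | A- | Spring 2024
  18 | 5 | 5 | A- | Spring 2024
SELECT COUNT(*) FROM courses WHERE credits <= 4

Execution result:
7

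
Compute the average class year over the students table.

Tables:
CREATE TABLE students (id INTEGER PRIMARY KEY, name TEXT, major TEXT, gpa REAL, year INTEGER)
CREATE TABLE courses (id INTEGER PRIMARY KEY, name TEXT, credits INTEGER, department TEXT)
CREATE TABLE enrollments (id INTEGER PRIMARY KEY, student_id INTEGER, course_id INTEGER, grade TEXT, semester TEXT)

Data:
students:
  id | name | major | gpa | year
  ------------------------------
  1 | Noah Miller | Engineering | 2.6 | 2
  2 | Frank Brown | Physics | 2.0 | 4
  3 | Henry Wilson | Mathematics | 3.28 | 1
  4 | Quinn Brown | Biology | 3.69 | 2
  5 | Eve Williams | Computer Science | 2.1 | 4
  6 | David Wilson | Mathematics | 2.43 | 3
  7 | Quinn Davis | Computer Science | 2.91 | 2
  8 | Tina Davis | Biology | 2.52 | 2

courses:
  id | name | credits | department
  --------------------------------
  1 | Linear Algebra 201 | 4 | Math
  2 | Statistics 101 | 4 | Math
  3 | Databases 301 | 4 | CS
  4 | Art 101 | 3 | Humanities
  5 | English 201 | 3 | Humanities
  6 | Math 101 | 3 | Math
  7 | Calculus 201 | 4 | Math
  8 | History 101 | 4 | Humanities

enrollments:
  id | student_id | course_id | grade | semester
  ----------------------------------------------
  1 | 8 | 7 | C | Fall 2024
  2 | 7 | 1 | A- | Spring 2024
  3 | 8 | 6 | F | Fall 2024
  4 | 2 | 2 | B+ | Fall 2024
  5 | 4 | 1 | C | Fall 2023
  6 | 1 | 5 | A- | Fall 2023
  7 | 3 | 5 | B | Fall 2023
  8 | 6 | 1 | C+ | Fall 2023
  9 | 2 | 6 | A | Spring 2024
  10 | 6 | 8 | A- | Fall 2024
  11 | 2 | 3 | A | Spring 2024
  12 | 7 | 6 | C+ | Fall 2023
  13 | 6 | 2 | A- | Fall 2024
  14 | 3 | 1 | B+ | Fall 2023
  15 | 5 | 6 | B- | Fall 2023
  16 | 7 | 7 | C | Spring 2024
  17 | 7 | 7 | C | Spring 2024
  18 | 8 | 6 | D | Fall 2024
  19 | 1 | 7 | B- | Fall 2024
SELECT AVG(year) FROM students

Execution result:
2.50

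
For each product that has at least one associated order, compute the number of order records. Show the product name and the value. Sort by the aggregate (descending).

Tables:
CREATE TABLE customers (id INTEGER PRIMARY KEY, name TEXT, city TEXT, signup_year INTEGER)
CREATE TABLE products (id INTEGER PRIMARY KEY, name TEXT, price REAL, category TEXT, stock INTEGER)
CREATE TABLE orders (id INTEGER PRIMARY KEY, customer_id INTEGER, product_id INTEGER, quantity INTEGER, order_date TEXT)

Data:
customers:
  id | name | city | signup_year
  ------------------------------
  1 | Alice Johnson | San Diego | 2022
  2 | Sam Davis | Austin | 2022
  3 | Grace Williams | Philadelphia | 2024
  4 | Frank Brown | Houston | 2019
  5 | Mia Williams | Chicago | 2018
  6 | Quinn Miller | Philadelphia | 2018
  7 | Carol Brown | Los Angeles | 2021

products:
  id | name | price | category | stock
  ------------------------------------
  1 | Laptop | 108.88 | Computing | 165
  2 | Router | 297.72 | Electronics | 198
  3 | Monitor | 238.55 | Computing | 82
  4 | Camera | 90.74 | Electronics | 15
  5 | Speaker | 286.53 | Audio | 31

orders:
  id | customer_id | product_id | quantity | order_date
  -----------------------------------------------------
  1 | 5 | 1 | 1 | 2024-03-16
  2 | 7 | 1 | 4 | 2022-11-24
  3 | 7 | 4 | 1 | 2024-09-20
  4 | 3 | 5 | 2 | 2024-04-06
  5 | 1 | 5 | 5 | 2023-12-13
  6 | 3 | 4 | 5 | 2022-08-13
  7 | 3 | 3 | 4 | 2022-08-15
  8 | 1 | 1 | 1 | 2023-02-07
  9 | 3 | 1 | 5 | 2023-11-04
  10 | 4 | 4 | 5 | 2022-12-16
SELECT p.name, COUNT(*) AS n FROM orders c JOIN products p ON c.product_id = p.id GROUP BY p.id, p.name ORDER BY n DESC

Execution result:
name | n
Laptop | 4
Camera | 3
Speaker | 2
Monitor | 1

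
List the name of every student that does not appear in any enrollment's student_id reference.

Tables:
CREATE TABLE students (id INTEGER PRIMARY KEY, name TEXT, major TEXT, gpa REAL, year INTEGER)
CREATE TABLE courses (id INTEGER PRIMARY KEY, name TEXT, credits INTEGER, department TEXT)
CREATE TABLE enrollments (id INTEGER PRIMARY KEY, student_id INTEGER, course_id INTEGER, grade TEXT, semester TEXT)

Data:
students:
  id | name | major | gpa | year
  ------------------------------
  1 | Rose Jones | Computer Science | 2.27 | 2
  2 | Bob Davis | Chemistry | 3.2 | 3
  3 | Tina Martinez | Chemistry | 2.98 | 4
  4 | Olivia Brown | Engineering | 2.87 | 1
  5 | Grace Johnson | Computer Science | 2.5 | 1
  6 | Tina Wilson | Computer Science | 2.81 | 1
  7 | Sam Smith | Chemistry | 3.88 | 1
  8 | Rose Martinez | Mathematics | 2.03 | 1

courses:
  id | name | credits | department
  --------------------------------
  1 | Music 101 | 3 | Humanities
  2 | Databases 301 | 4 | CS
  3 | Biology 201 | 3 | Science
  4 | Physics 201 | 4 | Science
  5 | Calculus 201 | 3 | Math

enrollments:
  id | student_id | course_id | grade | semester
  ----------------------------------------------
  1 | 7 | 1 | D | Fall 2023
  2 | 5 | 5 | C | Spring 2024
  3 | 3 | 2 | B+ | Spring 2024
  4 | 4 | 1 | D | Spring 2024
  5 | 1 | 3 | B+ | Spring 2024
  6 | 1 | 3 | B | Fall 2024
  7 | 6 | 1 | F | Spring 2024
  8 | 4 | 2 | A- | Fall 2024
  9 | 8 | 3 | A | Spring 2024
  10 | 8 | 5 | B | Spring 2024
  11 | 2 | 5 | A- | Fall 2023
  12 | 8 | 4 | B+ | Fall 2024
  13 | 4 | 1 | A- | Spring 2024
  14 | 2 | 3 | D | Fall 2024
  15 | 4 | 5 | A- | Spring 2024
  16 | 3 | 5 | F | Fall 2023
SELECT p.name FROM students p LEFT JOIN enrollments c ON c.student_id = p.id WHERE c.id IS NULL

Execution result:
(no rows)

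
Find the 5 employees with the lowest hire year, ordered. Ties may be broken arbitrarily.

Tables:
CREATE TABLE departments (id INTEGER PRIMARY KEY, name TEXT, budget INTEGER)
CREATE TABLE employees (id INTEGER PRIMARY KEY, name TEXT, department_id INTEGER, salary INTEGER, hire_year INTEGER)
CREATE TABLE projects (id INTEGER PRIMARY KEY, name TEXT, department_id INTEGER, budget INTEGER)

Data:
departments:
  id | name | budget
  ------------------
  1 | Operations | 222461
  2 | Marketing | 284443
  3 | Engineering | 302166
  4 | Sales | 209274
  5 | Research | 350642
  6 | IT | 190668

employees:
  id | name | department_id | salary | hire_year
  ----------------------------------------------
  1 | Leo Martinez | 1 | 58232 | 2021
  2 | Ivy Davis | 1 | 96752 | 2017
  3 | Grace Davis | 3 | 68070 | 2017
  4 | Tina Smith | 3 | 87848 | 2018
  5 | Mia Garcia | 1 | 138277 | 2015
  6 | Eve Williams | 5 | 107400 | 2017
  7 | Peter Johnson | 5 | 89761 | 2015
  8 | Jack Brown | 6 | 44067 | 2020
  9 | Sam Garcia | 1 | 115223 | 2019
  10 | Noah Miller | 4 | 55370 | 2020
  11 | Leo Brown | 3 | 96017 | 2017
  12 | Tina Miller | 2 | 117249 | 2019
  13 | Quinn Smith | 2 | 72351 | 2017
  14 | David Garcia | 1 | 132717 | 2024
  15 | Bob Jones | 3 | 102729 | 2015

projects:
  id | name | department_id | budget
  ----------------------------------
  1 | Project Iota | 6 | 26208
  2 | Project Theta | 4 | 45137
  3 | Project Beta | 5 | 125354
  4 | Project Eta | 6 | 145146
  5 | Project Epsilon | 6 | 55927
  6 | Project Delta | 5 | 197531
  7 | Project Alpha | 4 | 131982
SELECT name, hire_year FROM employees ORDER BY hire_year ASC LIMIT 5

Execution result:
name | hire_year
Mia Garcia | 2015
Peter Johnson | 2015
Bob Jones | 2015
Ivy Davis | 2017
Grace Davis | 2017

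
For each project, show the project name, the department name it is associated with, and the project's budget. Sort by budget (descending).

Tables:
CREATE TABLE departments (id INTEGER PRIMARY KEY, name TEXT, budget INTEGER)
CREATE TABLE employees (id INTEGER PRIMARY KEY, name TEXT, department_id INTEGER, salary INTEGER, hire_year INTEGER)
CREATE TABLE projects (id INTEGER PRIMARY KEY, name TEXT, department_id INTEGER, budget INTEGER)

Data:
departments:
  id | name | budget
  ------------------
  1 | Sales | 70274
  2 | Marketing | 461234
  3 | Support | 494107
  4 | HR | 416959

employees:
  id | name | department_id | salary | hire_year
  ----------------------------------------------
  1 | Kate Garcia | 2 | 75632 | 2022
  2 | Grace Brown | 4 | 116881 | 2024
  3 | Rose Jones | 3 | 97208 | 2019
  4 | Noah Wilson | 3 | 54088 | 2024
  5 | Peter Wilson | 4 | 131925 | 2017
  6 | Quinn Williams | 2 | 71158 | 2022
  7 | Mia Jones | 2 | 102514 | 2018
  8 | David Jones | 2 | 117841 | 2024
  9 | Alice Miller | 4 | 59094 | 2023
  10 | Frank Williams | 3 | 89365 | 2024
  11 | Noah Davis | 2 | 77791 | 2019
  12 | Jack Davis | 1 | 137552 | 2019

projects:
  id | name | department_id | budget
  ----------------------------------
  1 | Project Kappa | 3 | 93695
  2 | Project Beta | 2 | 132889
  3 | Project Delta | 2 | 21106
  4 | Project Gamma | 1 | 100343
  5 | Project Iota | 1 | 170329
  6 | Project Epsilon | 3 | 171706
SELECT c.name, p.name AS department, c.budget FROM projects c JOIN departments p ON c.department_id = p.id ORDER BY c.budget DESC

Execution result:
name | department | budget
Project Epsilon | Support | 171706
Project Iota | Sales | 170329
Project Beta | Marketing | 132889
Project Gamma | Sales | 100343
Project Kappa | Support | 93695
Project Delta | Marketing | 21106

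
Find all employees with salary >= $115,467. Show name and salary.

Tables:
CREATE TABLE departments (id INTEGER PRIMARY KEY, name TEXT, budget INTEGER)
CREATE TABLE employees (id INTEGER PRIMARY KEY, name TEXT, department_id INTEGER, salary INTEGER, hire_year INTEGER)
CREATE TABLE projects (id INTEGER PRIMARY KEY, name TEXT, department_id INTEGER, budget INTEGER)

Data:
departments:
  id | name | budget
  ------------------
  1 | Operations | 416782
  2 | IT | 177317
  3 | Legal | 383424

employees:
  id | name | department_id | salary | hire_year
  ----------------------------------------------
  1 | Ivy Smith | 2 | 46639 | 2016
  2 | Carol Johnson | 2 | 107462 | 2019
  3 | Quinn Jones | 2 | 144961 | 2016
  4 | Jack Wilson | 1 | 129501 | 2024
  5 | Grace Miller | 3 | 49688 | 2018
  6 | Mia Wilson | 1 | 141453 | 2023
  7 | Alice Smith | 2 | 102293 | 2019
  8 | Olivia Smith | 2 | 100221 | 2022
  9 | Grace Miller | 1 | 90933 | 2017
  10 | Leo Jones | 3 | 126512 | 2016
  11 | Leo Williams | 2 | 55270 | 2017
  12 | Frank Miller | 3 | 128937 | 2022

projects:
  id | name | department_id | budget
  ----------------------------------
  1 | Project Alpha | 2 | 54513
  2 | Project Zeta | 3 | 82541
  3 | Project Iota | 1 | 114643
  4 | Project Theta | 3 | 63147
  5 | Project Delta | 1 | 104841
SELECT name, salary FROM employees WHERE salary >= 115467

Execution result:
name | salary
Quinn Jones | 144961
Jack Wilson | 129501
Mia Wilson | 141453
Leo Jones | 126512
Frank Miller | 128937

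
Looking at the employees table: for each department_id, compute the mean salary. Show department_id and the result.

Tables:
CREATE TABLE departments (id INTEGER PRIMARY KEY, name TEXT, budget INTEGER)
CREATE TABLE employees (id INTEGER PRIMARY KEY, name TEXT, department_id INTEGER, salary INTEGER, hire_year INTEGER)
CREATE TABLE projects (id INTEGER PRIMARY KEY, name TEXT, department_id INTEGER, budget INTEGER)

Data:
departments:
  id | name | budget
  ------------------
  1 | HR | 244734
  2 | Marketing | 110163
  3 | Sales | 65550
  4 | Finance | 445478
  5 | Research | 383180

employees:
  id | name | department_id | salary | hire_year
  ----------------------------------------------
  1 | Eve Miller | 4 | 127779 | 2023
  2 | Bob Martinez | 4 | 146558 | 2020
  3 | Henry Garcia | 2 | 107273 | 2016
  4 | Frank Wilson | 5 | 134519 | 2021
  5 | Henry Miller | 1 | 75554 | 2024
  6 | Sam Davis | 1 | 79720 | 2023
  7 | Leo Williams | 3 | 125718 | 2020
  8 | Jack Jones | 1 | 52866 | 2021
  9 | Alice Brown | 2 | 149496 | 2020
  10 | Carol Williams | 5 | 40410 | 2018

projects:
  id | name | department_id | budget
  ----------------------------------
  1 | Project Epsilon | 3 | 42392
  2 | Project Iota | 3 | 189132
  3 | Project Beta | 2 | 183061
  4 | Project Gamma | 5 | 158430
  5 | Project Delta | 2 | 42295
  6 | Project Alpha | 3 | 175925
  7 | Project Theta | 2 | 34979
SELECT department_id, AVG(salary) AS avg_salary FROM employees GROUP BY department_id

Execution result:
department_id | avg_salary
1 | 69380.00
2 | 128384.50
3 | 125718.00
4 | 137168.50
5 | 87464.50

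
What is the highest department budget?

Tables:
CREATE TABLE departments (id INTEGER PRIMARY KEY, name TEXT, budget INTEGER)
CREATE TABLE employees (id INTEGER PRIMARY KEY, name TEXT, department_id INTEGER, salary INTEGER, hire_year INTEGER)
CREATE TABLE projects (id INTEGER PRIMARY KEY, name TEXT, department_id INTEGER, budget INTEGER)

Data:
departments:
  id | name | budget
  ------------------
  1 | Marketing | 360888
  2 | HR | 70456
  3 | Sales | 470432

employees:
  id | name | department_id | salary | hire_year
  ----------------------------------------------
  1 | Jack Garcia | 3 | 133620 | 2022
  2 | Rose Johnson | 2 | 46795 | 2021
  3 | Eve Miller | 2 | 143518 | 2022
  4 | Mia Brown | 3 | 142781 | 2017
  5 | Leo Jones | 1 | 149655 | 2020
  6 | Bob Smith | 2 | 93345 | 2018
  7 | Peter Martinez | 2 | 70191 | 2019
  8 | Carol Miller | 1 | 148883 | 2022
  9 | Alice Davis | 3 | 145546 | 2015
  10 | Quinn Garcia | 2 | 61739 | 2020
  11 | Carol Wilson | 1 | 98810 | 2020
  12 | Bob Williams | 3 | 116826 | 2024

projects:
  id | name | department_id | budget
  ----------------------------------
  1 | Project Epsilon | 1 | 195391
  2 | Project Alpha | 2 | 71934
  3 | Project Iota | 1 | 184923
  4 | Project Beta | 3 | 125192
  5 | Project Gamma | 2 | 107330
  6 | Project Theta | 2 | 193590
SELECT MAX(budget) FROM departments

Execution result:
470432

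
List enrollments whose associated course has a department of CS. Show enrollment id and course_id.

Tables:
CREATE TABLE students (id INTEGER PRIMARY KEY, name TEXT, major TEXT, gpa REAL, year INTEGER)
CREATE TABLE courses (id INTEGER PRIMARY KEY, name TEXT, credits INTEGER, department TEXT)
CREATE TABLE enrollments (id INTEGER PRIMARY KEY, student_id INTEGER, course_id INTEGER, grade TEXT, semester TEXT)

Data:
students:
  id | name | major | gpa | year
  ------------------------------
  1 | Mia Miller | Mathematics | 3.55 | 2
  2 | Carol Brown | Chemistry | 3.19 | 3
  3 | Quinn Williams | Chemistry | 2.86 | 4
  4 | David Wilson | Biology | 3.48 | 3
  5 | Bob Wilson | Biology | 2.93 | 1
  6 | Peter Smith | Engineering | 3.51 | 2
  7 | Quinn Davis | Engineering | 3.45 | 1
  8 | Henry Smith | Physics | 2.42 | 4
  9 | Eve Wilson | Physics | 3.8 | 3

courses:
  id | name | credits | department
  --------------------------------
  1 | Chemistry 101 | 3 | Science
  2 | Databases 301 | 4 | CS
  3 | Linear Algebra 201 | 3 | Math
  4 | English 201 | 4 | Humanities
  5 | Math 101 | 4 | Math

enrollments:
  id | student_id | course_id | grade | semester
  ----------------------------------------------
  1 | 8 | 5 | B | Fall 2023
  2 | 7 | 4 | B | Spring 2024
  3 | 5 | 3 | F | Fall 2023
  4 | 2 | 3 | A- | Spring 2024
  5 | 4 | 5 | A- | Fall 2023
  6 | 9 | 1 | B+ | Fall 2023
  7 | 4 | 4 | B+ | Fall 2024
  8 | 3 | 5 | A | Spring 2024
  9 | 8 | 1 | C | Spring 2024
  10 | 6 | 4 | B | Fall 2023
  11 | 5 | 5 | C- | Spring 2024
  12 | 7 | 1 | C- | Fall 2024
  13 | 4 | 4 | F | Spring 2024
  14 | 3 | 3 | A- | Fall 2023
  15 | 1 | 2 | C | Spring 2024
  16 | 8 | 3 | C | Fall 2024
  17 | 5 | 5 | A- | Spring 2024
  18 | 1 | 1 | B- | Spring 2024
SELECT id, course_id FROM enrollments WHERE course_id IN (SELECT id FROM courses WHERE department = 'CS')

Execution result:
id | course_id
15 | 2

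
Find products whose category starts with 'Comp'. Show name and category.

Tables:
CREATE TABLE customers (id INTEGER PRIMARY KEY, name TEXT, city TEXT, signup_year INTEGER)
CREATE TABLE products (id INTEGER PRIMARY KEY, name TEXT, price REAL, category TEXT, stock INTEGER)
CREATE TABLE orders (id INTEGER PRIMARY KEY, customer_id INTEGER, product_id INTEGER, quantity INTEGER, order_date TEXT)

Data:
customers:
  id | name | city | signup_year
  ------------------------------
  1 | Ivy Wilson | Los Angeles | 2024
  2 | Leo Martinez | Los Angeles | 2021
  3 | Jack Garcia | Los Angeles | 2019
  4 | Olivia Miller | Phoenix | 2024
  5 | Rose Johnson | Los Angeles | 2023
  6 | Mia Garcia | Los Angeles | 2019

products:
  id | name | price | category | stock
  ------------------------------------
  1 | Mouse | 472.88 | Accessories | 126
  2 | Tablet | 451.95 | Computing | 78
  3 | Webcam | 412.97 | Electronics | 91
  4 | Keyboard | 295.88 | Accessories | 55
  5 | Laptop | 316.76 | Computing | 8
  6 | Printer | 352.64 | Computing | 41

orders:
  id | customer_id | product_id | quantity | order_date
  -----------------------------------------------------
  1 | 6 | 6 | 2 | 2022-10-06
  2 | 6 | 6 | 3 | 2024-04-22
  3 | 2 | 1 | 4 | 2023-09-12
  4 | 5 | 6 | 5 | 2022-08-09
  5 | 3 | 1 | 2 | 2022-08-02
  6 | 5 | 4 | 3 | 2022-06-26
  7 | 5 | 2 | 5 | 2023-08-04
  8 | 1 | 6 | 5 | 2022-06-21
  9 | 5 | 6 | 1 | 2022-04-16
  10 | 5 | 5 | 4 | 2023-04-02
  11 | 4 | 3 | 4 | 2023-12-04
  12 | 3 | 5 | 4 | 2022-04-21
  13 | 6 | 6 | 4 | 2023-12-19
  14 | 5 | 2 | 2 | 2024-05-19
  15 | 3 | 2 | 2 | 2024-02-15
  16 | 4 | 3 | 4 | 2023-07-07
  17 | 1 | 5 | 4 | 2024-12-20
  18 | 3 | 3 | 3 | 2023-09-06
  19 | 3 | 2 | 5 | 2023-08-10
SELECT name, category FROM products WHERE category LIKE 'Comp%'

Execution result:
name | category
Tablet | Computing
Laptop | Computing
Printer | Computing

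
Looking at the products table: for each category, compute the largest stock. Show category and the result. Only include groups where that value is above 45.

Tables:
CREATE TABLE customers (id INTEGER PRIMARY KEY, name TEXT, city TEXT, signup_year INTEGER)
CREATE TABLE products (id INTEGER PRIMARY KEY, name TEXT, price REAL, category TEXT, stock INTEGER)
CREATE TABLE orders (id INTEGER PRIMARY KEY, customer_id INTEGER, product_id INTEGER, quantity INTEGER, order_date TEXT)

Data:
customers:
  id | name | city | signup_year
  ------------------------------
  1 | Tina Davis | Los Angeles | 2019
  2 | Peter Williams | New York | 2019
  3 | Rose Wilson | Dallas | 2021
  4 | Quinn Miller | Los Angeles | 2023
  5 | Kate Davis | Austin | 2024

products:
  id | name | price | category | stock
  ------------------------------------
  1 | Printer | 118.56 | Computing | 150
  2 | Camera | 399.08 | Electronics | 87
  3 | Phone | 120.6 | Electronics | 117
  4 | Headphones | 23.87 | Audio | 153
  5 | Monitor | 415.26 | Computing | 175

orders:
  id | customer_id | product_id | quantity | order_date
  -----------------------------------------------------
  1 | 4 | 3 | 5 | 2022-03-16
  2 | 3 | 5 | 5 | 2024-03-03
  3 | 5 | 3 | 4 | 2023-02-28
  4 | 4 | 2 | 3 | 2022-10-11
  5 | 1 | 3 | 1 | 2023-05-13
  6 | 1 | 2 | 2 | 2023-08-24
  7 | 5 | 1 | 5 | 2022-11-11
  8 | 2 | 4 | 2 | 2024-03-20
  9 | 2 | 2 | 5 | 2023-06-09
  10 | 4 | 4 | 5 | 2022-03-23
SELECT category, MAX(stock) AS max_stock FROM products GROUP BY category HAVING MAX(stock) > 45

Execution result:
category | max_stock
Audio | 153
Computing | 175
Electronics | 117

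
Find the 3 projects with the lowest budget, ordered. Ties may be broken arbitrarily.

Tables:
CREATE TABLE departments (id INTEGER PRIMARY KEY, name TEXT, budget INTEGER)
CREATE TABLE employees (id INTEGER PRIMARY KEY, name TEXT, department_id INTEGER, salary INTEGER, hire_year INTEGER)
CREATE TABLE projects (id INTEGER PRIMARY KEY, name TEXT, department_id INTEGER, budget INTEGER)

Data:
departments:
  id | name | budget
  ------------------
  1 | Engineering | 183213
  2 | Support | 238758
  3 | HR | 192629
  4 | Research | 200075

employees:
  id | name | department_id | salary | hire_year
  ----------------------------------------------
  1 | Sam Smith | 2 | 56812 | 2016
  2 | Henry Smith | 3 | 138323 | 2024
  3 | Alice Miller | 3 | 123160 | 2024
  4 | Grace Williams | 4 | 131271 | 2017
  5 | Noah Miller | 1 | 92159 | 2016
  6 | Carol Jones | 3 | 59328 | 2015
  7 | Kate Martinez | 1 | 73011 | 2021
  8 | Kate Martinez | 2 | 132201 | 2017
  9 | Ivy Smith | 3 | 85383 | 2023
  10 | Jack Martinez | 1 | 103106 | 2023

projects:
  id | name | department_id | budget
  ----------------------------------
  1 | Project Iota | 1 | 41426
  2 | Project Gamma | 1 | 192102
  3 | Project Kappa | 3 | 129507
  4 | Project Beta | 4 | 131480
SELECT name, budget FROM projects ORDER BY budget ASC LIMIT 3

Execution result:
name | budget
Project Iota | 41426
Project Kappa | 129507
Project Beta | 131480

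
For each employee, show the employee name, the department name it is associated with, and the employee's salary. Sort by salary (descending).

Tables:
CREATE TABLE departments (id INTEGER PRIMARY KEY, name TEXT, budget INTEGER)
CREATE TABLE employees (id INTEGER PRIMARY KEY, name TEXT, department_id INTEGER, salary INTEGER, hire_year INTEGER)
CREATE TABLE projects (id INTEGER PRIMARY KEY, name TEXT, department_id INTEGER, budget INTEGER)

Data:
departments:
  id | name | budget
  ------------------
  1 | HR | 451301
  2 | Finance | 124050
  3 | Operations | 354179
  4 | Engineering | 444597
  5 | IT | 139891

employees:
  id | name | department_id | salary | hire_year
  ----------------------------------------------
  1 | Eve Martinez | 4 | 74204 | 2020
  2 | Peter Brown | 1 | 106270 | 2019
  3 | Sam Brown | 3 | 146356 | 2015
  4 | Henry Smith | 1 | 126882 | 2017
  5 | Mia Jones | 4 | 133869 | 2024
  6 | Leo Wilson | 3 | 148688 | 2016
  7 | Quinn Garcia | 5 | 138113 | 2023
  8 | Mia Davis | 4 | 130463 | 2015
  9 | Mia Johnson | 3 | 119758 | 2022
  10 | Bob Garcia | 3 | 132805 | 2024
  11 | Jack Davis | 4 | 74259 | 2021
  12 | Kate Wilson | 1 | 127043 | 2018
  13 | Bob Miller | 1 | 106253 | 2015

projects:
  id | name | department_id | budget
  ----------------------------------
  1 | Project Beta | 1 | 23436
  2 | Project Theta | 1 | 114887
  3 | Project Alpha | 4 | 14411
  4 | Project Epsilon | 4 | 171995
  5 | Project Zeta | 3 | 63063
SELECT c.name, p.name AS department, c.salary FROM employees c JOIN departments p ON c.department_id = p.id ORDER BY c.salary DESC

Execution result:
name | department | salary
Leo Wilson | Operations | 148688
Sam Brown | Operations | 146356
Quinn Garcia | IT | 138113
Mia Jones | Engineering | 133869
Bob Garcia | Operations | 132805
Mia Davis | Engineering | 130463
Kate Wilson | HR | 127043
Henry Smith | HR | 126882
Mia Johnson | Operations | 119758
Peter Brown | HR | 106270
Bob Miller | HR | 106253
Jack Davis | Engineering | 74259
Eve Martinez | Engineering | 74204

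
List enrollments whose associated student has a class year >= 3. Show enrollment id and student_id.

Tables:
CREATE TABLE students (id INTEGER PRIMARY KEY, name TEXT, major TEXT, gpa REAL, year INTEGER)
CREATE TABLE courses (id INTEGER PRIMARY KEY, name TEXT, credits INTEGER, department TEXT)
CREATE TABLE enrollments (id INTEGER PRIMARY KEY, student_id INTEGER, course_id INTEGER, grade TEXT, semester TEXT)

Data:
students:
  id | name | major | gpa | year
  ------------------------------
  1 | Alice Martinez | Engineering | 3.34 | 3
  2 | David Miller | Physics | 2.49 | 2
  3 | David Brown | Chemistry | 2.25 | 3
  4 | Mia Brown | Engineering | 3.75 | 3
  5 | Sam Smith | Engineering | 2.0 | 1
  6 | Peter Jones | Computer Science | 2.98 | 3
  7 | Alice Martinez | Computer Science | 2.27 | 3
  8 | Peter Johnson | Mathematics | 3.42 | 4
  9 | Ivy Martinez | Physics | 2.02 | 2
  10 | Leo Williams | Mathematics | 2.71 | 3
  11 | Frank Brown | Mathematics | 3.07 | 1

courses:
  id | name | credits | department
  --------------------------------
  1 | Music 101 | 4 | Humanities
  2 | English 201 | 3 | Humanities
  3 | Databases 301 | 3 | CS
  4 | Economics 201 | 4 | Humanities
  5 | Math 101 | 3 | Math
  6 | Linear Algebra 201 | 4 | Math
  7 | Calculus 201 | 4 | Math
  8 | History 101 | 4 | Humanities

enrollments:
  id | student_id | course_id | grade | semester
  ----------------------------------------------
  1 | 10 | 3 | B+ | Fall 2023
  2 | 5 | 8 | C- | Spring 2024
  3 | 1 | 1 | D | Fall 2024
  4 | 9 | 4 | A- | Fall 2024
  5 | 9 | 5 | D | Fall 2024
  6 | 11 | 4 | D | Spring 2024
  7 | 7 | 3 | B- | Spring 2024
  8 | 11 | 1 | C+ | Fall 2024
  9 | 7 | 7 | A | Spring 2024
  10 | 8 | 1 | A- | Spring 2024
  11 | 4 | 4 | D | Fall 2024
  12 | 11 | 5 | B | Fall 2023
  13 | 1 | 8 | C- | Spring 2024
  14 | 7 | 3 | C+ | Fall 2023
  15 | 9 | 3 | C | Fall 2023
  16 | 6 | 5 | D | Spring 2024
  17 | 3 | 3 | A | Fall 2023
SELECT id, student_id FROM enrollments WHERE student_id IN (SELECT id FROM students WHERE year >= 3)

Execution result:
id | student_id
1 | 10
3 | 1
7 | 7
9 | 7
10 | 8
11 | 4
13 | 1
14 | 7
16 | 6
17 | 3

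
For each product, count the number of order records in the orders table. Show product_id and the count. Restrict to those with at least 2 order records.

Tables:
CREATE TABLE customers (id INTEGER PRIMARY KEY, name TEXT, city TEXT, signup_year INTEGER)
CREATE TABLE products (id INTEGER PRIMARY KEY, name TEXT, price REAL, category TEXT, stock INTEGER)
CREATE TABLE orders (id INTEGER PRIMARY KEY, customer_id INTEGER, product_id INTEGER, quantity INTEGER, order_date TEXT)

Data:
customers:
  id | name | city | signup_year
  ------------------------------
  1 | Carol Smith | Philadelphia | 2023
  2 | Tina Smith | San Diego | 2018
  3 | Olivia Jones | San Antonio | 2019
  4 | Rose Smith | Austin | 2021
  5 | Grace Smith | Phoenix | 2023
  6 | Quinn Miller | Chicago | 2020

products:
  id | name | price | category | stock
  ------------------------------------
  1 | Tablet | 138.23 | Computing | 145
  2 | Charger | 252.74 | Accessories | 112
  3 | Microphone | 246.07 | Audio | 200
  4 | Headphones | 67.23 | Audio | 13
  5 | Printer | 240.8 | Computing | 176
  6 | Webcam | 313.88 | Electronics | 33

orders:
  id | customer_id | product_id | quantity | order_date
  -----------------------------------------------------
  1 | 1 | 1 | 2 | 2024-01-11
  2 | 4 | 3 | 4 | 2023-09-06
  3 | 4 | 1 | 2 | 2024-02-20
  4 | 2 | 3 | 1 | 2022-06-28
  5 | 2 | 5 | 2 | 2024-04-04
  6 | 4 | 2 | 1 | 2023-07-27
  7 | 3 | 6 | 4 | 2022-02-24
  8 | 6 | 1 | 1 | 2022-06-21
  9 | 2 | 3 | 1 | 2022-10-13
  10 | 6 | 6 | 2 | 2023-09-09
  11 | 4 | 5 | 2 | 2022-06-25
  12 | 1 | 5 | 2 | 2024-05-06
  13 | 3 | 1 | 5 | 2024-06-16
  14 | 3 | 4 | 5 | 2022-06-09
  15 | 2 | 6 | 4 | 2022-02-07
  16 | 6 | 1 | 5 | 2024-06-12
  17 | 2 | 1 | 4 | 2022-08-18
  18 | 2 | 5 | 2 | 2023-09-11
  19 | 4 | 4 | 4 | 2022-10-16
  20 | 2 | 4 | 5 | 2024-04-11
SELECT product_id, COUNT(*) AS order_count FROM orders GROUP BY product_id HAVING COUNT(*) >= 2

Execution result:
product_id | order_count
1 | 6
3 | 3
4 | 3
5 | 4
6 | 3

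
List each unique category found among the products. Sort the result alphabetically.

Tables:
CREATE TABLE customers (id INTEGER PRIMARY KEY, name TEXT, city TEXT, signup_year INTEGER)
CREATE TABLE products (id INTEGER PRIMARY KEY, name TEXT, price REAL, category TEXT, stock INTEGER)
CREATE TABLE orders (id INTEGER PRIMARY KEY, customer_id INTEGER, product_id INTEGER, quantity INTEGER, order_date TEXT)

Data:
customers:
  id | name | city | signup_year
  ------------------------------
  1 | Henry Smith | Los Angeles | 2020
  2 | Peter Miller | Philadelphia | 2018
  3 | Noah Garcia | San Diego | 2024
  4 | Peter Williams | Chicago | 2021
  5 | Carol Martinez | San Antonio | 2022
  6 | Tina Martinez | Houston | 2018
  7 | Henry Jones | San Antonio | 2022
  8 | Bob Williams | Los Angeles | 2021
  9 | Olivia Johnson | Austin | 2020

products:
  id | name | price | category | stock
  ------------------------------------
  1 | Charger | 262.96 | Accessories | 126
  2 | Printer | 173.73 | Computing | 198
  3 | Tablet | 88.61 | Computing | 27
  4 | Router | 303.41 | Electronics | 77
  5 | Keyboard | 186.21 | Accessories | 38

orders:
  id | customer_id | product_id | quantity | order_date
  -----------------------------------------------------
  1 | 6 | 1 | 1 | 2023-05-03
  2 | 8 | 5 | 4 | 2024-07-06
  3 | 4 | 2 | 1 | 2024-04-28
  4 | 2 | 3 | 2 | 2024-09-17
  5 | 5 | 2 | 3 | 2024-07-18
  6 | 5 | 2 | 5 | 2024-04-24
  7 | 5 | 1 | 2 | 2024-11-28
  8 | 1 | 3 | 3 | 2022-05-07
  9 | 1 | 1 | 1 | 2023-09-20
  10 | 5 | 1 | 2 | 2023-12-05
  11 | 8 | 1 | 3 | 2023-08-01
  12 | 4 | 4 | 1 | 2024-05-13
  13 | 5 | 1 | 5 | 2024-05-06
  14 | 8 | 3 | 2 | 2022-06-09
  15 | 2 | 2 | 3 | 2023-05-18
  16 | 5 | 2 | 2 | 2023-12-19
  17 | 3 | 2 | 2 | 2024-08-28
SELECT DISTINCT category FROM products ORDER BY category

Execution result:
category
Accessories
Computing
Electronics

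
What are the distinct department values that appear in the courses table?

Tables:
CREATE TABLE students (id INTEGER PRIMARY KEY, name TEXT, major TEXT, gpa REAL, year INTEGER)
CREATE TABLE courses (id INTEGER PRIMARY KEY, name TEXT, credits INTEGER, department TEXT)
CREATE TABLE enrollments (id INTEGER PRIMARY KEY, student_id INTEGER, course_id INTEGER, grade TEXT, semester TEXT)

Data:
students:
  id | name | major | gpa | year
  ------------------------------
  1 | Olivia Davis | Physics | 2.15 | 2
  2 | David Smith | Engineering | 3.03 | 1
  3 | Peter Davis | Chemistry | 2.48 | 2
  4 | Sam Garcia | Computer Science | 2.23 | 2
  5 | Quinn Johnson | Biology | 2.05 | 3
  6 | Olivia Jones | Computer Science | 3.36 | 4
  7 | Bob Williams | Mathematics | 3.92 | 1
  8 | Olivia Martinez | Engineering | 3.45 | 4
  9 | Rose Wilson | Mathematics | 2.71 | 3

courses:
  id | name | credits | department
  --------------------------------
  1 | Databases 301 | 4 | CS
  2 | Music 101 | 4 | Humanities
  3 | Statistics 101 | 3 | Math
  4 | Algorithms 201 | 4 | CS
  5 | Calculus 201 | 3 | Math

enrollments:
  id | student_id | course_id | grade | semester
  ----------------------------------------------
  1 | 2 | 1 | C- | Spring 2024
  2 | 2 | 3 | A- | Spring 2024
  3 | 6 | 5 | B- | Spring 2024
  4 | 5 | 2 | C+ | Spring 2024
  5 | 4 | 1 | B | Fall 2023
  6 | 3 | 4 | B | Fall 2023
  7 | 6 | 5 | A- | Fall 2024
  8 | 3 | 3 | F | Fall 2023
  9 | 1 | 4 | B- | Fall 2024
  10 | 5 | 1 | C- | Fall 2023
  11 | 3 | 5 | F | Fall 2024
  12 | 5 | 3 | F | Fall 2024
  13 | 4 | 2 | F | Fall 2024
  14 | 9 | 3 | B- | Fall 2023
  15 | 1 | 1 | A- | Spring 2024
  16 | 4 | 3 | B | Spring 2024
SELECT DISTINCT department FROM courses

Execution result:
department
CS
Humanities
Math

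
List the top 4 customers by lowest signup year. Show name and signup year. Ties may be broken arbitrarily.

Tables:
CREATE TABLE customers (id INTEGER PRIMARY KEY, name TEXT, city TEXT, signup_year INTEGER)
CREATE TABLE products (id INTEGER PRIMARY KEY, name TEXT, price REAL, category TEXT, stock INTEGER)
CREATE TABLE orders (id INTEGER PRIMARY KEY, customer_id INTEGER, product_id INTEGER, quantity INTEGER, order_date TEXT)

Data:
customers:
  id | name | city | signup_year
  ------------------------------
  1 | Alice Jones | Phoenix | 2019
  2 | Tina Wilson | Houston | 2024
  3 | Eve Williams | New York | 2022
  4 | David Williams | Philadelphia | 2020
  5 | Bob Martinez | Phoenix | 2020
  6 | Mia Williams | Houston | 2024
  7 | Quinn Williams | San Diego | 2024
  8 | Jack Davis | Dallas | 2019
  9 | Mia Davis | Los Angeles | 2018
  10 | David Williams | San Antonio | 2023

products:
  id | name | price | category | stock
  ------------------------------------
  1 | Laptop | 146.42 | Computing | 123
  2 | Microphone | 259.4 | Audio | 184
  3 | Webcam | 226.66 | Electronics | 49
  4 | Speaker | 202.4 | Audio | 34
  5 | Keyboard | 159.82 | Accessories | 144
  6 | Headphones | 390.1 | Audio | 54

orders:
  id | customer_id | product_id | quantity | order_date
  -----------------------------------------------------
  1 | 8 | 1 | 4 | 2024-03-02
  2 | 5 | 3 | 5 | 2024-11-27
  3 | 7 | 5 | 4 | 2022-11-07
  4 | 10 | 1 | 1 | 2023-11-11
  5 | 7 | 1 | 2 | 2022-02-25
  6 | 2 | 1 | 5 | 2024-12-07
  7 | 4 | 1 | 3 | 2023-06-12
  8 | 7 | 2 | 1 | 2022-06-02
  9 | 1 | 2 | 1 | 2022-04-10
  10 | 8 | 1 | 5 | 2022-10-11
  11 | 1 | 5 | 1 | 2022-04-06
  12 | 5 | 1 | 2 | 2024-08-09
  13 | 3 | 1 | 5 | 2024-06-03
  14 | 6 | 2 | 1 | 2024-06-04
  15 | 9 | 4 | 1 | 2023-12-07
SELECT name, signup_year FROM customers ORDER BY signup_year ASC LIMIT 4

Execution result:
name | signup_year
Mia Davis | 2018
Alice Jones | 2019
Jack Davis | 2019
David Williams | 2020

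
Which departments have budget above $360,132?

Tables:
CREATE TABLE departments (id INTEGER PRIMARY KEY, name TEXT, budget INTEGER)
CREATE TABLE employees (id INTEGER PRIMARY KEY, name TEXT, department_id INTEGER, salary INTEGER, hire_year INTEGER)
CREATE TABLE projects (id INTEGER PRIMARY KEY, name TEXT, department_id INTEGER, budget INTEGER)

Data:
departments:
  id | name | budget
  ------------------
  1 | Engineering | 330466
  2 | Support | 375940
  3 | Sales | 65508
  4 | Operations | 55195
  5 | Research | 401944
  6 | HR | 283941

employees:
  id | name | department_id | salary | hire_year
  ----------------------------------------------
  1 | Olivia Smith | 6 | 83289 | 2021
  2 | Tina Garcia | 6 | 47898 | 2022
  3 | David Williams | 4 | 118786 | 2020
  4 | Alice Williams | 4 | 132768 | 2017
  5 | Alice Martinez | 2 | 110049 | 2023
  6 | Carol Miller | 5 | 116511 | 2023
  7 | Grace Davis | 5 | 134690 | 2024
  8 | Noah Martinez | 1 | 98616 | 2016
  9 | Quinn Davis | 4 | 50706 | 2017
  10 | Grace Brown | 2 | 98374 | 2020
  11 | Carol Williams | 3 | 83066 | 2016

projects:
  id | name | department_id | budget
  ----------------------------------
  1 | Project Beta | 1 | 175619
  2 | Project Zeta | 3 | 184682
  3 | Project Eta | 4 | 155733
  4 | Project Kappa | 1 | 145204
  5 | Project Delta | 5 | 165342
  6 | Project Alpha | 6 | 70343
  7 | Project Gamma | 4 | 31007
SELECT name, budget FROM departments WHERE budget > 360132

Execution result:
name | budget
Support | 375940
Research | 401944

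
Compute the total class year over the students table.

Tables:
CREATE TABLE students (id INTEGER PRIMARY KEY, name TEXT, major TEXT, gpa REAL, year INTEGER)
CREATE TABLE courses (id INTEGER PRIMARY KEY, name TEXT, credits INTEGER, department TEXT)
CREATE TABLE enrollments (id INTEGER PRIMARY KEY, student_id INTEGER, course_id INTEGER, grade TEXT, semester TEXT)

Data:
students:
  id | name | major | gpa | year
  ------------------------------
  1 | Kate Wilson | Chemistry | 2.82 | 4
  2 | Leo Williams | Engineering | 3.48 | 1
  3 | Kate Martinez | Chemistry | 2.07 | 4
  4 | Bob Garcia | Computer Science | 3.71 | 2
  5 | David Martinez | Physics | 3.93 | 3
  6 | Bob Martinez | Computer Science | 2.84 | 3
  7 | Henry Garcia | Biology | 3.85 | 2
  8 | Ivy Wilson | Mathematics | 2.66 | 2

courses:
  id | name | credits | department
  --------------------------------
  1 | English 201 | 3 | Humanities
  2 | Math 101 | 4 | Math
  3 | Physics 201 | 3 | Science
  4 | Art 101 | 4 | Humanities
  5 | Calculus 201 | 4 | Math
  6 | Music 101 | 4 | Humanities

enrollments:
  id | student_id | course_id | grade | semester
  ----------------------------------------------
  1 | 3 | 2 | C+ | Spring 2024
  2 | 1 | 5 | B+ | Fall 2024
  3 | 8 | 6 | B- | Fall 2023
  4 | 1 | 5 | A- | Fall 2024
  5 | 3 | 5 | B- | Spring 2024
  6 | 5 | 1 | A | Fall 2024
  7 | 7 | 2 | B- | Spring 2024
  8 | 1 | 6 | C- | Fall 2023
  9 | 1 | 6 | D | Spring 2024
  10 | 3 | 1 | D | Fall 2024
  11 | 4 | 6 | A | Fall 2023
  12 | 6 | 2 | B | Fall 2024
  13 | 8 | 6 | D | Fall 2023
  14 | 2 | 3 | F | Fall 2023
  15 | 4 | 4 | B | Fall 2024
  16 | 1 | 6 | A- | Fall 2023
SELECT SUM(year) FROM students

Execution result:
21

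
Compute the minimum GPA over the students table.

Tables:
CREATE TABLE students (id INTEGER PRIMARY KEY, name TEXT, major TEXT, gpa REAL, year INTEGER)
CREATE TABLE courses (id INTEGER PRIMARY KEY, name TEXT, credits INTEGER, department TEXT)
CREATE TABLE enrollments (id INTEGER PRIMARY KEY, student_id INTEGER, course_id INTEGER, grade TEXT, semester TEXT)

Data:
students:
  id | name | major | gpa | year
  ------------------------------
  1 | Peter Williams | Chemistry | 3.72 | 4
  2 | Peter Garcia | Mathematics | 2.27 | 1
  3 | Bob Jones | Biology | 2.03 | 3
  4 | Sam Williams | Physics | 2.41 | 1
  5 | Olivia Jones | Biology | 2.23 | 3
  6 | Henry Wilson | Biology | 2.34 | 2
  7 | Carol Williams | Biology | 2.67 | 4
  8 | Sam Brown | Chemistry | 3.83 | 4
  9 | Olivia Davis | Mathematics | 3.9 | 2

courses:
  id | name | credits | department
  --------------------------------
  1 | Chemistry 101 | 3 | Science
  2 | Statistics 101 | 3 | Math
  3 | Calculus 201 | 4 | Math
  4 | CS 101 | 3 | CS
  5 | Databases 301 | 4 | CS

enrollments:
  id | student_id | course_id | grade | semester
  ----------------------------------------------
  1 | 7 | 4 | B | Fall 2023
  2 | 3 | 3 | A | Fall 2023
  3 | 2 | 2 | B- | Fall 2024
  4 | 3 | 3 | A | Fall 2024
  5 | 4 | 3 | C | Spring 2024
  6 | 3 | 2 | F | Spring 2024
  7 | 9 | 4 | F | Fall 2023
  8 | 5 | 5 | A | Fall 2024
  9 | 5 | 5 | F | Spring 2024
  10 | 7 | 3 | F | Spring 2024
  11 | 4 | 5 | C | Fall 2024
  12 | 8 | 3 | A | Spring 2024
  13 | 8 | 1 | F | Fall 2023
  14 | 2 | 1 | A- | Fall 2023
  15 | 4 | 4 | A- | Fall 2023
SELECT MIN(gpa) FROM students

Execution result:
2.03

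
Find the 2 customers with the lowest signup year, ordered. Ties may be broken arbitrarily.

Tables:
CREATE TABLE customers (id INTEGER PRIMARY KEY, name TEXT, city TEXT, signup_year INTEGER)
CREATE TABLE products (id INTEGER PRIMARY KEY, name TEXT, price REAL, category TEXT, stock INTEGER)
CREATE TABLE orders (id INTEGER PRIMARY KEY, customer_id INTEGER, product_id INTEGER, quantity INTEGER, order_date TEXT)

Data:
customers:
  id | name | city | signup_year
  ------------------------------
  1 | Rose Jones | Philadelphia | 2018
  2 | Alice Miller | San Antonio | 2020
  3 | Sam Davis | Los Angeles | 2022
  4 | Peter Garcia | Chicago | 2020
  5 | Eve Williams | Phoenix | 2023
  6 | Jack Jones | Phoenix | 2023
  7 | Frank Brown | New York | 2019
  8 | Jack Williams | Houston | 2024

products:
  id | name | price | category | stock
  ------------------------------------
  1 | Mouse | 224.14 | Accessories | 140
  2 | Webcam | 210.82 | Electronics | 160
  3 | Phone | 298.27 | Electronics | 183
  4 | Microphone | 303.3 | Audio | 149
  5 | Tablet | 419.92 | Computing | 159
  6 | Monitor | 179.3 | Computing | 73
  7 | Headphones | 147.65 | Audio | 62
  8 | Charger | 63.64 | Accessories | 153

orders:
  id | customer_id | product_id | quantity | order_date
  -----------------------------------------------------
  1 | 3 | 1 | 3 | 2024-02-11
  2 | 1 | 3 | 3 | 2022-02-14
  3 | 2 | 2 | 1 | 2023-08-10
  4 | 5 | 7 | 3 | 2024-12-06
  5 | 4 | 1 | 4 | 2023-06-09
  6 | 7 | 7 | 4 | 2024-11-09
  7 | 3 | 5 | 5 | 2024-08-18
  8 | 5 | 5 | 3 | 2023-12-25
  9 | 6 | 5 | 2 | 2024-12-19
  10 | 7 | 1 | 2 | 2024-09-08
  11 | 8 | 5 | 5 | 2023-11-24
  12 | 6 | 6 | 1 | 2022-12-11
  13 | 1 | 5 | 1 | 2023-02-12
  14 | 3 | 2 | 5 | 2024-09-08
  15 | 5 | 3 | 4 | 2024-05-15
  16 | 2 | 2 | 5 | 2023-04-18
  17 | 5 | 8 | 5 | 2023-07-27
SELECT name, signup_year FROM customers ORDER BY signup_year ASC LIMIT 2

Execution result:
name | signup_year
Rose Jones | 2018
Frank Brown | 2019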